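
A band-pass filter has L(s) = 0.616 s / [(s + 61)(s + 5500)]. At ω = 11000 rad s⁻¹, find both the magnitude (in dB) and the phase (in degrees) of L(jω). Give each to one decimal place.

|L| = -86.0 dB, ∠L = -63.1°

|j11000| = 1.1e+04
|j11000 + 61| = √(11000² + 61²) = 1.1e+04
|j11000 + 5500| = √(11000² + 5500²) = 1.23e+04
|L(j11000)| = 0.616 × 1.1e+04 / (1.1e+04 × 1.23e+04) = 5.0087e-05
20 log₁₀(5.0087e-05) = -86.01 dB
∠(j11000) = 90.00°
∠(j11000 + 61) = arctan(11000/61) = 89.68°
∠(j11000 + 5500) = arctan(11000/5500) = 63.43°
∠L(j11000) = 90.00° − (89.68° + 63.43°) = -63.12°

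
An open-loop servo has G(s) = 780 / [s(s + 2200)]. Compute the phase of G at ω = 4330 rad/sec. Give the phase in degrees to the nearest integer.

-153°

∠(j4330 + 2200) = arctan(4330/2200) = 63.07°
∠(j4330) = 90.00°
∠G(j4330) = − (63.07° + 90.00°) = -153.07°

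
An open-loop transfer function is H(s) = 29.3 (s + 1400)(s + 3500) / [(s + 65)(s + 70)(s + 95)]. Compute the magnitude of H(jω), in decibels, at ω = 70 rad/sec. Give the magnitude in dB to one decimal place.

42.2 dB

|j70 + 1400| = √(70² + 1400²) = 1402
|j70 + 3500| = √(70² + 3500²) = 3501
|j70 + 65| = √(70² + 65²) = 95.52
|j70 + 70| = √(70² + 70²) = 98.99
|j70 + 95| = √(70² + 95²) = 118
|H(j70)| = 29.3 × 1402 × 3501 / (95.52 × 98.99 × 118) = 128.84
20 log₁₀(128.84) = 42.20 dB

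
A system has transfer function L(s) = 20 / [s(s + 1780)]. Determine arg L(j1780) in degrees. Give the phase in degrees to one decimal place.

-135.0°

∠(j1780 + 1780) = arctan(1780/1780) = 45.00°
∠(j1780) = 90.00°
∠L(j1780) = − (45.00° + 90.00°) = -135.00°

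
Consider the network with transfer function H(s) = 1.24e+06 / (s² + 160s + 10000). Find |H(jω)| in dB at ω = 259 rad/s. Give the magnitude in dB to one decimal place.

24.9 dB

|(j259)² + 160(j259) + 10000| = |-57081 + j41440| = 7.054e+04
|H(j259)| = 1.24e+06 / 7.054e+04 = 17.579
20 log₁₀(17.579) = 24.90 dB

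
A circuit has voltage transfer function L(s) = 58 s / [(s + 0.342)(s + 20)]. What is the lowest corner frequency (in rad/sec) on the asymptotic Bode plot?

Break frequencies occur at each pole and zero magnitude: 0.342 rad/sec, 20 rad/sec.
The lowest is 0.342 rad/sec.

0.342 rad/sec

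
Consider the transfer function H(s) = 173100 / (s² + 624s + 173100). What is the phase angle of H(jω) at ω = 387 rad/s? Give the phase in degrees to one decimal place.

-84.5°

∠[(j387)² + 624(j387) + 173100] = ∠[23331 + j2.4149e+05] = 84.48°
∠H(j387) = −84.48° = -84.48°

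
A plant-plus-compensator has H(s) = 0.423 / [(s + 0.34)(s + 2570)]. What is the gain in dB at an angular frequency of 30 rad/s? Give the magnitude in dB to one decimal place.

-105.2 dB

|j30 + 0.34| = √(30² + 0.34²) = 30
|j30 + 2570| = √(30² + 2570²) = 2570
|H(j30)| = 0.423 / (30 × 2570) = 5.4857e-06
20 log₁₀(5.4857e-06) = -105.22 dB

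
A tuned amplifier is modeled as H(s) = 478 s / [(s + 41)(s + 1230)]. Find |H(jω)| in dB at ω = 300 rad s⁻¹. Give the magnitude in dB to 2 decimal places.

-8.54 dB

|j300| = 300
|j300 + 41| = √(300² + 41²) = 302.8
|j300 + 1230| = √(300² + 1230²) = 1266
|H(j300)| = 478 × 300 / (302.8 × 1266) = 0.37407
20 log₁₀(0.37407) = -8.541 dB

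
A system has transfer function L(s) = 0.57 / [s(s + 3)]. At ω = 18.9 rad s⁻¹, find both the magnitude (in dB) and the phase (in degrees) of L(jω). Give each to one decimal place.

|L| = -56.0 dB, ∠L = -171.0°

|j18.9 + 3| = √(18.9² + 3²) = 19.14
|j18.9| = 18.9
|L(j18.9)| = 0.57 / (19.14 × 18.9) = 0.001576
20 log₁₀(0.001576) = -56.05 dB
∠(j18.9 + 3) = arctan(18.9/3) = 80.98°
∠(j18.9) = 90.00°
∠L(j18.9) = − (80.98° + 90.00°) = -170.98°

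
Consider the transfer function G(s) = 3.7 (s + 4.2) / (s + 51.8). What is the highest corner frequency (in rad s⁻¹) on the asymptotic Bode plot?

51.8 rad s⁻¹

Break frequencies occur at each pole and zero magnitude: 4.2 rad s⁻¹, 51.8 rad s⁻¹.
The highest is 51.8 rad s⁻¹.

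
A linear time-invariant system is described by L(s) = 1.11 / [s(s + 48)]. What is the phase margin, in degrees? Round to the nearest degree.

Gain crossover: |L(jω)| = 1 at ω ≈ 0.0231 rad/sec.
∠L(j0.0231) = −90° − arctan(0.0231/48) ≈ -90.03°
PM = 180° + (-90.03°) = 89.97°

90°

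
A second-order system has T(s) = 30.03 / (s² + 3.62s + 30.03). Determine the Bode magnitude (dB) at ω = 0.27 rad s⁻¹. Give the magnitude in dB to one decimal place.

0.0 dB

|(j0.27)² + 3.62(j0.27) + 30.03| = |29.957 + j0.9774| = 29.97
|T(j0.27)| = 30.03 / 29.97 = 1.0019
20 log₁₀(1.0019) = 0.02 dB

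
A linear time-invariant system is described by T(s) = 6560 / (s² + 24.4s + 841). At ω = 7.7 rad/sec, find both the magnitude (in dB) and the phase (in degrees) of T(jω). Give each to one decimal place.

|T| = 18.2 dB, ∠T = -13.5 deg

|(j7.7)² + 24.4(j7.7) + 841| = |781.71 + j187.88| = 804
|T(j7.7)| = 6560 / 804 = 8.1595
20 log₁₀(8.1595) = 18.23 dB
∠[(j7.7)² + 24.4(j7.7) + 841] = ∠[781.71 + j187.88] = 13.51°
∠T(j7.7) = −13.51° = -13.51°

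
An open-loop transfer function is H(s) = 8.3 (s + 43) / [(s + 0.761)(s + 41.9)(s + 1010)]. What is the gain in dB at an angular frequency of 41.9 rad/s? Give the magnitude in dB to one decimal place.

|j41.9 + 43| = √(41.9² + 43²) = 60.04
|j41.9 + 0.761| = √(41.9² + 0.761²) = 41.91
|j41.9 + 41.9| = √(41.9² + 41.9²) = 59.26
|j41.9 + 1010| = √(41.9² + 1010²) = 1011
|H(j41.9)| = 8.3 × 60.04 / (41.91 × 59.26 × 1011) = 0.00019852
20 log₁₀(0.00019852) = -74.04 dB

-74.0 dB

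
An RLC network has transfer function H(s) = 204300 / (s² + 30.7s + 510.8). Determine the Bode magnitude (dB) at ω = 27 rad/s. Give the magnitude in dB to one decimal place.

47.5 dB

|(j27)² + 30.7(j27) + 510.8| = |-218.2 + j828.9| = 857.1
|H(j27)| = 204300 / 857.1 = 238.35
20 log₁₀(238.35) = 47.54 dB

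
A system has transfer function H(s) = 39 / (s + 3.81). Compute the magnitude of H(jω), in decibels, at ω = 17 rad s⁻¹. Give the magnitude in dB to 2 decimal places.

7.00 dB

|j17 + 3.81| = √(17² + 3.81²) = 17.42
|H(j17)| = 39 / 17.42 = 2.2386
20 log₁₀(2.2386) = 6.999 dB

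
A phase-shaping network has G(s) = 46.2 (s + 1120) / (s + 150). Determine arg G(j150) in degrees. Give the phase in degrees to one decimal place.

∠(j150 + 1120) = arctan(150/1120) = 7.63°
∠(j150 + 150) = arctan(150/150) = 45.00°
∠G(j150) = 7.63° − 45.00° = -37.37°

-37.4°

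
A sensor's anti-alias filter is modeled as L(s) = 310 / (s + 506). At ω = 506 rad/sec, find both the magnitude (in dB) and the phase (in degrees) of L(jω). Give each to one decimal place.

|L| = -7.3 dB, ∠L = -45.0°

|j506 + 506| = √(506² + 506²) = 715.6
|L(j506)| = 310 / 715.6 = 0.43321
20 log₁₀(0.43321) = -7.27 dB
∠(j506 + 506) = arctan(506/506) = 45.00°
∠L(j506) = −45.00° = -45.00°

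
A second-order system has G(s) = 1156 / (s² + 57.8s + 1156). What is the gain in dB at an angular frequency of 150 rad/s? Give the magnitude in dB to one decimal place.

|(j150)² + 57.8(j150) + 1156| = |-21344 + j8670| = 2.304e+04
|G(j150)| = 1156 / 2.304e+04 = 0.050179
20 log₁₀(0.050179) = -25.99 dB

-26.0 dB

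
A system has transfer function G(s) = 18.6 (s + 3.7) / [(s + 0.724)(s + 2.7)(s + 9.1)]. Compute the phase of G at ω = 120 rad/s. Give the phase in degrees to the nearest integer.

∠(j120 + 3.7) = arctan(120/3.7) = 88.23°
∠(j120 + 0.724) = arctan(120/0.724) = 89.65°
∠(j120 + 2.7) = arctan(120/2.7) = 88.71°
∠(j120 + 9.1) = arctan(120/9.1) = 85.66°
∠G(j120) = 88.23° − (89.65° + 88.71° + 85.66°) = -175.79°

-176°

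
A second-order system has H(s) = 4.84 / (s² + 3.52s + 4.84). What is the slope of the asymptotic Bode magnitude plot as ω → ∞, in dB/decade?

-40 dB/decade

With 0 zeros and 2 poles, the high-frequency asymptotic slope is 20 × (0 − 2) = -40 dB/decade.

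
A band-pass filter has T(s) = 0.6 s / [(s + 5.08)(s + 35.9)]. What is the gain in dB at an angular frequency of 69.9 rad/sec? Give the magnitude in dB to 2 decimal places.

|j69.9| = 69.9
|j69.9 + 5.08| = √(69.9² + 5.08²) = 70.08
|j69.9 + 35.9| = √(69.9² + 35.9²) = 78.58
|T(j69.9)| = 0.6 × 69.9 / (70.08 × 78.58) = 0.0076154
20 log₁₀(0.0076154) = -42.366 dB

-42.37 dB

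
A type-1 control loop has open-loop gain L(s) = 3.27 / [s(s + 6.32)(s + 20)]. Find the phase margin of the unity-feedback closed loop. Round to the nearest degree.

90°

Gain crossover: |L(jω)| = 1 at ω ≈ 0.0259 rad/s.
∠L(j0.0259) = −90° − arctan(0.0259/6.32) − arctan(0.0259/20) ≈ -90.31°
PM = 180° + (-90.31°) = 89.69°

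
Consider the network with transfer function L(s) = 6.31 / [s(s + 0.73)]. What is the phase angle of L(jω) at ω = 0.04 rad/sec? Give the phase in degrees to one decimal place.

-93.1°

∠(j0.04 + 0.73) = arctan(0.04/0.73) = 3.14°
∠(j0.04) = 90.00°
∠L(j0.04) = − (3.14° + 90.00°) = -93.14°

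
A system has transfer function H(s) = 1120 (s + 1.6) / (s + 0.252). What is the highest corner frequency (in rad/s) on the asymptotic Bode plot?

Break frequencies occur at each pole and zero magnitude: 0.252 rad/s, 1.6 rad/s.
The highest is 1.6 rad/s.

1.6 rad/s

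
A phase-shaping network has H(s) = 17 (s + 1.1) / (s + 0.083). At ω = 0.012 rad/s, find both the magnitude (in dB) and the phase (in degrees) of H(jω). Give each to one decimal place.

|j0.012 + 1.1| = √(0.012² + 1.1²) = 1.1
|j0.012 + 0.083| = √(0.012² + 0.083²) = 0.08386
|H(j0.012)| = 17 × 1.1 / 0.08386 = 223
20 log₁₀(223) = 46.97 dB
∠(j0.012 + 1.1) = arctan(0.012/1.1) = 0.63°
∠(j0.012 + 0.083) = arctan(0.012/0.083) = 8.23°
∠H(j0.012) = 0.63° − 8.23° = -7.60°

|H| = 47.0 dB, ∠H = -7.6 deg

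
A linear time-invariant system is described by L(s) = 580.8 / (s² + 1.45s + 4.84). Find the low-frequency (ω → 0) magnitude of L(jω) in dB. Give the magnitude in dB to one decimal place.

41.6 dB

L(0) = 580.8 / 4.84 = 120
20 log₁₀(120) = 41.58 dB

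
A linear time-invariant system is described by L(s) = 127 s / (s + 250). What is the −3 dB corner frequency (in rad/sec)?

250 rad/sec

For a single-pole high-pass, the −3 dB point is at the pole: ω = 250 rad/sec.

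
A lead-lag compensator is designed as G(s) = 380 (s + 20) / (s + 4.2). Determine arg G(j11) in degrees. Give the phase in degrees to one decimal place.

∠(j11 + 20) = arctan(11/20) = 28.81°
∠(j11 + 4.2) = arctan(11/4.2) = 69.10°
∠G(j11) = 28.81° − 69.10° = -40.29°

-40.3°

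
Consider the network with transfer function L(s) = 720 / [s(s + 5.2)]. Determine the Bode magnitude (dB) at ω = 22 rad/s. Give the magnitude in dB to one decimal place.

|j22 + 5.2| = √(22² + 5.2²) = 22.61
|j22| = 22
|L(j22)| = 720 / (22.61 × 22) = 1.4477
20 log₁₀(1.4477) = 3.21 dB

3.2 dB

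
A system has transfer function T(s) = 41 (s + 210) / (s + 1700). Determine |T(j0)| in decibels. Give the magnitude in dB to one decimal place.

T(0) = 41 × 210 / 1700 = 5.0647
20 log₁₀(5.0647) = 14.09 dB

14.1 dB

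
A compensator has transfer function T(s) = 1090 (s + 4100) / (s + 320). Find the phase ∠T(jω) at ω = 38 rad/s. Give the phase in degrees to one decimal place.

-6.2°

∠(j38 + 4100) = arctan(38/4100) = 0.53°
∠(j38 + 320) = arctan(38/320) = 6.77°
∠T(j38) = 0.53° − 6.77° = -6.24°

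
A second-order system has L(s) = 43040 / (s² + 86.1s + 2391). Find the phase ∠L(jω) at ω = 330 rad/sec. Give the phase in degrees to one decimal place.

-165.1 deg

∠[(j330)² + 86.1(j330) + 2391] = ∠[-1.0651e+05 + j28413] = 165.06°
∠L(j330) = −165.06° = -165.06°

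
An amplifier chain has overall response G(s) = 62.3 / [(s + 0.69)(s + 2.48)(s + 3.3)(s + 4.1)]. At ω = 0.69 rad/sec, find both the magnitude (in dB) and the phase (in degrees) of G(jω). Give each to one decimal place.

|G| = 5.0 dB, ∠G = -81.9°

|j0.69 + 0.69| = √(0.69² + 0.69²) = 0.9758
|j0.69 + 2.48| = √(0.69² + 2.48²) = 2.574
|j0.69 + 3.3| = √(0.69² + 3.3²) = 3.371
|j0.69 + 4.1| = √(0.69² + 4.1²) = 4.158
|G(j0.69)| = 62.3 / (0.9758 × 2.574 × 3.371 × 4.158) = 1.7694
20 log₁₀(1.7694) = 4.96 dB
∠(j0.69 + 0.69) = arctan(0.69/0.69) = 45.00°
∠(j0.69 + 2.48) = arctan(0.69/2.48) = 15.55°
∠(j0.69 + 3.3) = arctan(0.69/3.3) = 11.81°
∠(j0.69 + 4.1) = arctan(0.69/4.1) = 9.55°
∠G(j0.69) = − (45.00° + 15.55° + 11.81° + 9.55°) = -81.91°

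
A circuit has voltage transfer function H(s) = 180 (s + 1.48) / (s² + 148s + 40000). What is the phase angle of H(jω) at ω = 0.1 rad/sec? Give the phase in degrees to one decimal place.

∠(j0.1 + 1.48) = arctan(0.1/1.48) = 3.87°
∠[(j0.1)² + 148(j0.1) + 40000] = ∠[40000 + j14.8] = 0.02°
∠H(j0.1) = 3.87° − 0.02° = 3.84°

3.8 deg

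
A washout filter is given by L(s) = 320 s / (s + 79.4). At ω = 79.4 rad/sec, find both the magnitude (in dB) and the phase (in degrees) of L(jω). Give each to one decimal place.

|j79.4| = 79.4
|j79.4 + 79.4| = √(79.4² + 79.4²) = 112.3
|L(j79.4)| = 320 × 79.4 / 112.3 = 226.27
20 log₁₀(226.27) = 47.09 dB
∠(j79.4) = 90.00°
∠(j79.4 + 79.4) = arctan(79.4/79.4) = 45.00°
∠L(j79.4) = 90.00° − 45.00° = 45.00°

|L| = 47.1 dB, ∠L = 45.0°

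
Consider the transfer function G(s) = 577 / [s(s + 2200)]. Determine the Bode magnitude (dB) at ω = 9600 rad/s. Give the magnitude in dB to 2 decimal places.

|j9600 + 2200| = √(9600² + 2200²) = 9849
|j9600| = 9600
|G(j9600)| = 577 / (9849 × 9600) = 6.1027e-06
20 log₁₀(6.1027e-06) = -104.290 dB

-104.29 dB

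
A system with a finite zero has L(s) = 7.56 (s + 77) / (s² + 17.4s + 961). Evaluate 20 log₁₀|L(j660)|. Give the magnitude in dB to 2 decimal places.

-38.75 dB

|j660 + 77| = √(660² + 77²) = 664.5
|(j660)² + 17.4(j660) + 961| = |-4.3464e+05 + j11484| = 4.348e+05
|L(j660)| = 7.56 × 664.5 / 4.348e+05 = 0.011554
20 log₁₀(0.011554) = -38.746 dB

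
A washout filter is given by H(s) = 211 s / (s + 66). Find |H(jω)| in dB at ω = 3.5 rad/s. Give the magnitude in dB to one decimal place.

21.0 dB

|j3.5| = 3.5
|j3.5 + 66| = √(3.5² + 66²) = 66.09
|H(j3.5)| = 211 × 3.5 / 66.09 = 11.174
20 log₁₀(11.174) = 20.96 dB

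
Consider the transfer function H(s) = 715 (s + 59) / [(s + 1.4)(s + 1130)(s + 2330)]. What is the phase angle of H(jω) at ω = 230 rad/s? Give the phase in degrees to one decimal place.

-31.2°

∠(j230 + 59) = arctan(230/59) = 75.61°
∠(j230 + 1.4) = arctan(230/1.4) = 89.65°
∠(j230 + 1130) = arctan(230/1130) = 11.50°
∠(j230 + 2330) = arctan(230/2330) = 5.64°
∠H(j230) = 75.61° − (89.65° + 11.50° + 5.64°) = -31.18°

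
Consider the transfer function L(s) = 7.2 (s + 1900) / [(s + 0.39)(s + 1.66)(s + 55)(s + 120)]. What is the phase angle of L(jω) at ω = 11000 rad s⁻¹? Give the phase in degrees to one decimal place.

∠(j11000 + 1900) = arctan(11000/1900) = 80.20°
∠(j11000 + 0.39) = arctan(11000/0.39) = 90.00°
∠(j11000 + 1.66) = arctan(11000/1.66) = 89.99°
∠(j11000 + 55) = arctan(11000/55) = 89.71°
∠(j11000 + 120) = arctan(11000/120) = 89.37°
∠L(j11000) = 80.20° − (90.00° + 89.99° + 89.71° + 89.37°) = -278.88°

-278.9°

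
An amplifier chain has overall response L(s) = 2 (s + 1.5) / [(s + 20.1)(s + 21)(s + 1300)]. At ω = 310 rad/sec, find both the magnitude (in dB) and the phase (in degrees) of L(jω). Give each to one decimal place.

|j310 + 1.5| = √(310² + 1.5²) = 310
|j310 + 20.1| = √(310² + 20.1²) = 310.7
|j310 + 21| = √(310² + 21²) = 310.7
|j310 + 1300| = √(310² + 1300²) = 1336
|L(j310)| = 2 × 310 / (310.7 × 310.7 × 1336) = 4.8063e-06
20 log₁₀(4.8063e-06) = -106.36 dB
∠(j310 + 1.5) = arctan(310/1.5) = 89.72°
∠(j310 + 20.1) = arctan(310/20.1) = 86.29°
∠(j310 + 21) = arctan(310/21) = 86.12°
∠(j310 + 1300) = arctan(310/1300) = 13.41°
∠L(j310) = 89.72° − (86.29° + 86.12° + 13.41°) = -96.10°

|L| = -106.4 dB, ∠L = -96.1°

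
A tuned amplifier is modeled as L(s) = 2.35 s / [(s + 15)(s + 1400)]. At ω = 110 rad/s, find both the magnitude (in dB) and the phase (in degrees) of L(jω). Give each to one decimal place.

|L| = -55.6 dB, ∠L = 3.3°

|j110| = 110
|j110 + 15| = √(110² + 15²) = 111
|j110 + 1400| = √(110² + 1400²) = 1404
|L(j110)| = 2.35 × 110 / (111 × 1404) = 0.0016581
20 log₁₀(0.0016581) = -55.61 dB
∠(j110) = 90.00°
∠(j110 + 15) = arctan(110/15) = 82.23°
∠(j110 + 1400) = arctan(110/1400) = 4.49°
∠L(j110) = 90.00° − (82.23° + 4.49°) = 3.27°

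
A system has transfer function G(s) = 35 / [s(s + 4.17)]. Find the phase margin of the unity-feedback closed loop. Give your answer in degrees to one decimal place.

38.6°

Gain crossover: |G(jω)| = 1 at ω ≈ 5.23 rad/s.
∠G(j5.23) = −90° − arctan(5.23/4.17) ≈ -141.44°
PM = 180° + (-141.44°) = 38.56°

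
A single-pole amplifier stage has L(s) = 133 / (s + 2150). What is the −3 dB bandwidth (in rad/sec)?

2150 rad/sec

For a single-pole low-pass, the −3 dB point is at the pole: ω = 2150 rad/sec.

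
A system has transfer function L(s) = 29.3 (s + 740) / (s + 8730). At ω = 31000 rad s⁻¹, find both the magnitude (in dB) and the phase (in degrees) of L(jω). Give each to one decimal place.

|L| = 29.0 dB, ∠L = 14.4 deg

|j31000 + 740| = √(31000² + 740²) = 3.101e+04
|j31000 + 8730| = √(31000² + 8730²) = 3.221e+04
|L(j31000)| = 29.3 × 3.101e+04 / 3.221e+04 = 28.211
20 log₁₀(28.211) = 29.01 dB
∠(j31000 + 740) = arctan(31000/740) = 88.63°
∠(j31000 + 8730) = arctan(31000/8730) = 74.27°
∠L(j31000) = 88.63° − 74.27° = 14.36°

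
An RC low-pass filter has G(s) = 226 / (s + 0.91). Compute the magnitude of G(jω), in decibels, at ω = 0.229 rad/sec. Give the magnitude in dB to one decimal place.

47.6 dB

|j0.229 + 0.91| = √(0.229² + 0.91²) = 0.9384
|G(j0.229)| = 226 / 0.9384 = 240.84
20 log₁₀(240.84) = 47.63 dB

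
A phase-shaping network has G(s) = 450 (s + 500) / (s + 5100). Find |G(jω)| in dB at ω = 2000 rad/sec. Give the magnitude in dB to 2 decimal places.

44.58 dB

|j2000 + 500| = √(2000² + 500²) = 2062
|j2000 + 5100| = √(2000² + 5100²) = 5478
|G(j2000)| = 450 × 2062 / 5478 = 169.35
20 log₁₀(169.35) = 44.575 dB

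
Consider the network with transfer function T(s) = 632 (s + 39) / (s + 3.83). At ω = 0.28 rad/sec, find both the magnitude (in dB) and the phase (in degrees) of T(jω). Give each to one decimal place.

|j0.28 + 39| = √(0.28² + 39²) = 39
|j0.28 + 3.83| = √(0.28² + 3.83²) = 3.84
|T(j0.28)| = 632 × 39 / 3.84 = 6418.5
20 log₁₀(6418.5) = 76.15 dB
∠(j0.28 + 39) = arctan(0.28/39) = 0.41°
∠(j0.28 + 3.83) = arctan(0.28/3.83) = 4.18°
∠T(j0.28) = 0.41° − 4.18° = -3.77°

|T| = 76.1 dB, ∠T = -3.8°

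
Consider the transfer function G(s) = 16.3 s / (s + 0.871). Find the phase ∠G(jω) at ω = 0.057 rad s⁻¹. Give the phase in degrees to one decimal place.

86.3°

∠(j0.057) = 90.00°
∠(j0.057 + 0.871) = arctan(0.057/0.871) = 3.74°
∠G(j0.057) = 90.00° − 3.74° = 86.26°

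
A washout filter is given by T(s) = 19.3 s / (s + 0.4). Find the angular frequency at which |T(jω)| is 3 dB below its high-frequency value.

0.4 rad/s

For a single-pole high-pass, the −3 dB point is at the pole: ω = 0.4 rad/s.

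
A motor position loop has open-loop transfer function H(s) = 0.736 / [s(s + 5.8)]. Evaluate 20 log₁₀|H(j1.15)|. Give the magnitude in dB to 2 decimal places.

-19.31 dB

|j1.15 + 5.8| = √(1.15² + 5.8²) = 5.913
|j1.15| = 1.15
|H(j1.15)| = 0.736 / (5.913 × 1.15) = 0.10824
20 log₁₀(0.10824) = -19.312 dB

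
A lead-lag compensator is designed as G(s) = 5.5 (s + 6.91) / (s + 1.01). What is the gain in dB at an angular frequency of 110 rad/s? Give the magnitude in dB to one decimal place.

14.8 dB

|j110 + 6.91| = √(110² + 6.91²) = 110.2
|j110 + 1.01| = √(110² + 1.01²) = 110
|G(j110)| = 5.5 × 110.2 / 110 = 5.5106
20 log₁₀(5.5106) = 14.82 dB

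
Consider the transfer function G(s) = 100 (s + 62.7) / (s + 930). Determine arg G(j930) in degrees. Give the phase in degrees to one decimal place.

∠(j930 + 62.7) = arctan(930/62.7) = 86.14°
∠(j930 + 930) = arctan(930/930) = 45.00°
∠G(j930) = 86.14° − 45.00° = 41.14°

41.1°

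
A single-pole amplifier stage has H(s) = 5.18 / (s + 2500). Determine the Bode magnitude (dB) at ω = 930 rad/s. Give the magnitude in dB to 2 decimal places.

-54.24 dB

|j930 + 2500| = √(930² + 2500²) = 2667
|H(j930)| = 5.18 / 2667 = 0.001942
20 log₁₀(0.001942) = -54.235 dB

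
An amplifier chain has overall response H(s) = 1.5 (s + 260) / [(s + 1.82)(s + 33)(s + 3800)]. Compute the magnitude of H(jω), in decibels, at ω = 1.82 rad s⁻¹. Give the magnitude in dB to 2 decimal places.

-58.37 dB

|j1.82 + 260| = √(1.82² + 260²) = 260
|j1.82 + 1.82| = √(1.82² + 1.82²) = 2.574
|j1.82 + 33| = √(1.82² + 33²) = 33.05
|j1.82 + 3800| = √(1.82² + 3800²) = 3800
|H(j1.82)| = 1.5 × 260 / (2.574 × 33.05 × 3800) = 0.0012065
20 log₁₀(0.0012065) = -58.369 dB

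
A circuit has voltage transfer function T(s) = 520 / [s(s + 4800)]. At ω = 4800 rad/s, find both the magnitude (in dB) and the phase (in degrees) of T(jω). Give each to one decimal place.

|j4800 + 4800| = √(4800² + 4800²) = 6788
|j4800| = 4800
|T(j4800)| = 520 / (6788 × 4800) = 1.5959e-05
20 log₁₀(1.5959e-05) = -95.94 dB
∠(j4800 + 4800) = arctan(4800/4800) = 45.00°
∠(j4800) = 90.00°
∠T(j4800) = − (45.00° + 90.00°) = -135.00°

|T| = -95.9 dB, ∠T = -135.0°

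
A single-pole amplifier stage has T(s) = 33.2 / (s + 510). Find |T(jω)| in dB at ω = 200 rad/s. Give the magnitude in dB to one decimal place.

-24.3 dB

|j200 + 510| = √(200² + 510²) = 547.8
|T(j200)| = 33.2 / 547.8 = 0.060605
20 log₁₀(0.060605) = -24.35 dB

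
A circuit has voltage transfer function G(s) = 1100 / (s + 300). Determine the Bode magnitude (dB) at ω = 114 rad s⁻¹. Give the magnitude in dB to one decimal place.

10.7 dB

|j114 + 300| = √(114² + 300²) = 320.9
|G(j114)| = 1100 / 320.9 = 3.4275
20 log₁₀(3.4275) = 10.70 dB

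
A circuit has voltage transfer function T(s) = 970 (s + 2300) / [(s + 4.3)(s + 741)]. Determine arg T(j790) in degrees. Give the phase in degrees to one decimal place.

-117.6 deg

∠(j790 + 2300) = arctan(790/2300) = 18.96°
∠(j790 + 4.3) = arctan(790/4.3) = 89.69°
∠(j790 + 741) = arctan(790/741) = 46.83°
∠T(j790) = 18.96° − (89.69° + 46.83°) = -117.56°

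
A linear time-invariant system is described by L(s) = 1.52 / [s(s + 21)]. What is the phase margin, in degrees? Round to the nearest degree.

Gain crossover: |L(jω)| = 1 at ω ≈ 0.0724 rad/sec.
∠L(j0.0724) = −90° − arctan(0.0724/21) ≈ -90.20°
PM = 180° + (-90.20°) = 89.80°

90°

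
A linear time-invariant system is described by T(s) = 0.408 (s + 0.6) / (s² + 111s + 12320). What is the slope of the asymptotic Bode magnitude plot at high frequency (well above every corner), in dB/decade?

With 1 zero and 2 poles, the high-frequency asymptotic slope is 20 × (1 − 2) = -20 dB/decade.

-20 dB/decade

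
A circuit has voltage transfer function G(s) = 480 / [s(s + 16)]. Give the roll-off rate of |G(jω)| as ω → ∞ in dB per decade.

-40 dB/decade

With 0 zeros and 2 poles, the high-frequency asymptotic slope is 20 × (0 − 2) = -40 dB/decade.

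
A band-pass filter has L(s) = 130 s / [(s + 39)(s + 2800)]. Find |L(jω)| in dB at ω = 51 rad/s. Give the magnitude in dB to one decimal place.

-28.7 dB

|j51| = 51
|j51 + 39| = √(51² + 39²) = 64.2
|j51 + 2800| = √(51² + 2800²) = 2800
|L(j51)| = 130 × 51 / (64.2 × 2800) = 0.036875
20 log₁₀(0.036875) = -28.67 dB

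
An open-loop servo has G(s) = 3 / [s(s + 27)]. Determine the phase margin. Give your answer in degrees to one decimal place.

89.8°

Gain crossover: |G(jω)| = 1 at ω ≈ 0.111 rad s⁻¹.
∠G(j0.111) = −90° − arctan(0.111/27) ≈ -90.24°
PM = 180° + (-90.24°) = 89.76°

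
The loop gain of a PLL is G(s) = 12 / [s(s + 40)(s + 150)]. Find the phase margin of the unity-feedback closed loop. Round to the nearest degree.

90 deg

Gain crossover: |G(jω)| = 1 at ω ≈ 0.002 rad s⁻¹.
∠G(j0.002) = −90° − arctan(0.002/40) − arctan(0.002/150) ≈ -90.00°
PM = 180° + (-90.00°) = 90.00°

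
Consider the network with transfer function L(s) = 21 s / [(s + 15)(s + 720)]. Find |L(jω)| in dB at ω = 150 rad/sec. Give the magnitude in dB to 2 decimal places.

-30.93 dB

|j150| = 150
|j150 + 15| = √(150² + 15²) = 150.7
|j150 + 720| = √(150² + 720²) = 735.5
|L(j150)| = 21 × 150 / (150.7 × 735.5) = 0.028412
20 log₁₀(0.028412) = -30.930 dB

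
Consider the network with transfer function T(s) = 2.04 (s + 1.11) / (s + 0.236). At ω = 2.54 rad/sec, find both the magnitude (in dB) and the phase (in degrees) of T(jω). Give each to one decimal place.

|T| = 6.9 dB, ∠T = -18.3°

|j2.54 + 1.11| = √(2.54² + 1.11²) = 2.772
|j2.54 + 0.236| = √(2.54² + 0.236²) = 2.551
|T(j2.54)| = 2.04 × 2.772 / 2.551 = 2.2167
20 log₁₀(2.2167) = 6.91 dB
∠(j2.54 + 1.11) = arctan(2.54/1.11) = 66.39°
∠(j2.54 + 0.236) = arctan(2.54/0.236) = 84.69°
∠T(j2.54) = 66.39° − 84.69° = -18.30°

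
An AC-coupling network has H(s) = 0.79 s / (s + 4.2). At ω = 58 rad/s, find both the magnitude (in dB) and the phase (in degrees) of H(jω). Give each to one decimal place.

|j58| = 58
|j58 + 4.2| = √(58² + 4.2²) = 58.15
|H(j58)| = 0.79 × 58 / 58.15 = 0.78794
20 log₁₀(0.78794) = -2.07 dB
∠(j58) = 90.00°
∠(j58 + 4.2) = arctan(58/4.2) = 85.86°
∠H(j58) = 90.00° − 85.86° = 4.14°

|H| = -2.1 dB, ∠H = 4.1°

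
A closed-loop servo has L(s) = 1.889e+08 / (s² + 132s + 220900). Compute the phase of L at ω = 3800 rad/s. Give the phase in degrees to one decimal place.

∠[(j3800)² + 132(j3800) + 220900] = ∠[-1.4219e+07 + j5.016e+05] = 177.98°
∠L(j3800) = −177.98° = -177.98°

-178.0 deg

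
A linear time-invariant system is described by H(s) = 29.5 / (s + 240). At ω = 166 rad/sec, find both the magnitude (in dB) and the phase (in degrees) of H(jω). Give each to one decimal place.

|j166 + 240| = √(166² + 240²) = 291.8
|H(j166)| = 29.5 / 291.8 = 0.10109
20 log₁₀(0.10109) = -19.91 dB
∠(j166 + 240) = arctan(166/240) = 34.67°
∠H(j166) = −34.67° = -34.67°

|H| = -19.9 dB, ∠H = -34.7°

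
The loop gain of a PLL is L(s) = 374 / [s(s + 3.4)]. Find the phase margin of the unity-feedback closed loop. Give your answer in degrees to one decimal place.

10.0°

Gain crossover: |L(jω)| = 1 at ω ≈ 19.2 rad/s.
∠L(j19.2) = −90° − arctan(19.2/3.4) ≈ -169.95°
PM = 180° + (-169.95°) = 10.05°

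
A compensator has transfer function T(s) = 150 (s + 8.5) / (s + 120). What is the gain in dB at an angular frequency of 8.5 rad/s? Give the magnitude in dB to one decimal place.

23.5 dB

|j8.5 + 8.5| = √(8.5² + 8.5²) = 12.02
|j8.5 + 120| = √(8.5² + 120²) = 120.3
|T(j8.5)| = 150 × 12.02 / 120.3 = 14.988
20 log₁₀(14.988) = 23.52 dB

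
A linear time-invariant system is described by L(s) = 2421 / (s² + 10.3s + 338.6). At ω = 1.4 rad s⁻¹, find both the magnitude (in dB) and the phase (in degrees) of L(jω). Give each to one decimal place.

|(j1.4)² + 10.3(j1.4) + 338.6| = |336.64 + j14.42| = 336.9
|L(j1.4)| = 2421 / 336.9 = 7.1851
20 log₁₀(7.1851) = 17.13 dB
∠[(j1.4)² + 10.3(j1.4) + 338.6] = ∠[336.64 + j14.42] = 2.45°
∠L(j1.4) = −2.45° = -2.45°

|L| = 17.1 dB, ∠L = -2.5°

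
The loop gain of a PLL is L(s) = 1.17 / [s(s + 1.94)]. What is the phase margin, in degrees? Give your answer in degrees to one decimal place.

Gain crossover: |L(jω)| = 1 at ω ≈ 0.578 rad/s.
∠L(j0.578) = −90° − arctan(0.578/1.94) ≈ -106.59°
PM = 180° + (-106.59°) = 73.41°

73.4°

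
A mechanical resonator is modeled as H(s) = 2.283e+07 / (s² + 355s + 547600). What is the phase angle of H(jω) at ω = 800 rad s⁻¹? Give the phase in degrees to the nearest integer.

∠[(j800)² + 355(j800) + 547600] = ∠[-92400 + j2.84e+05] = 108.02°
∠H(j800) = −108.02° = -108.02°

-108°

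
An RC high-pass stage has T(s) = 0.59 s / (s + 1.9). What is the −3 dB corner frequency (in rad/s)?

1.9 rad/s

For a single-pole high-pass, the −3 dB point is at the pole: ω = 1.9 rad/s.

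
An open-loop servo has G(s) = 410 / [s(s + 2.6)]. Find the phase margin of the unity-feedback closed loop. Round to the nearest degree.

Gain crossover: |G(jω)| = 1 at ω ≈ 20.2 rad/sec.
∠G(j20.2) = −90° − arctan(20.2/2.6) ≈ -172.65°
PM = 180° + (-172.65°) = 7.35°

7 deg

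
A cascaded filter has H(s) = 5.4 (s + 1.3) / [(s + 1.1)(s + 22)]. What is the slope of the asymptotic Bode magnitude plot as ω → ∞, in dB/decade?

With 1 zero and 2 poles, the high-frequency asymptotic slope is 20 × (1 − 2) = -20 dB/decade.

-20 dB/decade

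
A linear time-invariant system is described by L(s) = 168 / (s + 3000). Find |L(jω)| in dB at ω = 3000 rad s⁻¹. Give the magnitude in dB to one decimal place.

|j3000 + 3000| = √(3000² + 3000²) = 4243
|L(j3000)| = 168 / 4243 = 0.039598
20 log₁₀(0.039598) = -28.05 dB

-28.0 dB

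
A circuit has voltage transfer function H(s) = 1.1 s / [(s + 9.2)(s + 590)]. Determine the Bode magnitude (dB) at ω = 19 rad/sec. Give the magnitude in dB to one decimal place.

|j19| = 19
|j19 + 9.2| = √(19² + 9.2²) = 21.11
|j19 + 590| = √(19² + 590²) = 590.3
|H(j19)| = 1.1 × 19 / (21.11 × 590.3) = 0.0016772
20 log₁₀(0.0016772) = -55.51 dB

-55.5 dB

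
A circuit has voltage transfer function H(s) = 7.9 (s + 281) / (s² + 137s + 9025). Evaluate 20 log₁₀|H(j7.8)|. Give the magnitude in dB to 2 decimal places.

-12.18 dB

|j7.8 + 281| = √(7.8² + 281²) = 281.1
|(j7.8)² + 137(j7.8) + 9025| = |8964.2 + j1068.6| = 9028
|H(j7.8)| = 7.9 × 281.1 / 9028 = 0.246
20 log₁₀(0.246) = -12.181 dB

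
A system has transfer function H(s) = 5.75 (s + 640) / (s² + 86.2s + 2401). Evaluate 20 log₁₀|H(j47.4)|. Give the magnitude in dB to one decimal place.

-0.9 dB

|j47.4 + 640| = √(47.4² + 640²) = 641.8
|(j47.4)² + 86.2(j47.4) + 2401| = |154.24 + j4085.9| = 4089
|H(j47.4)| = 5.75 × 641.8 / 4089 = 0.90249
20 log₁₀(0.90249) = -0.89 dB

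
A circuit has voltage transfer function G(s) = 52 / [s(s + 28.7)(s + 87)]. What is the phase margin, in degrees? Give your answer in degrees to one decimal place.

89.9 deg

Gain crossover: |G(jω)| = 1 at ω ≈ 0.0208 rad s⁻¹.
∠G(j0.0208) = −90° − arctan(0.0208/28.7) − arctan(0.0208/87) ≈ -90.06°
PM = 180° + (-90.06°) = 89.94°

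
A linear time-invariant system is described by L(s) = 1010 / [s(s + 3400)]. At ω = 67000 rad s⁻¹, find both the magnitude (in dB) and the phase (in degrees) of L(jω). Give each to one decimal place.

|j67000 + 3400| = √(67000² + 3400²) = 6.709e+04
|j67000| = 6.7e+04
|L(j67000)| = 1010 / (6.709e+04 × 6.7e+04) = 2.2471e-07
20 log₁₀(2.2471e-07) = -132.97 dB
∠(j67000 + 3400) = arctan(67000/3400) = 87.09°
∠(j67000) = 90.00°
∠L(j67000) = − (87.09° + 90.00°) = -177.09°

|L| = -133.0 dB, ∠L = -177.1°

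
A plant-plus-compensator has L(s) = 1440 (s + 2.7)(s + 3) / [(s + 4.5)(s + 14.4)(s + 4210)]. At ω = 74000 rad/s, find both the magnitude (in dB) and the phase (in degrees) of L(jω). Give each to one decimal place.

|L| = -34.2 dB, ∠L = -86.7°

|j74000 + 2.7| = √(74000² + 2.7²) = 7.4e+04
|j74000 + 3| = √(74000² + 3²) = 7.4e+04
|j74000 + 4.5| = √(74000² + 4.5²) = 7.4e+04
|j74000 + 14.4| = √(74000² + 14.4²) = 7.4e+04
|j74000 + 4210| = √(74000² + 4210²) = 7.412e+04
|L(j74000)| = 1440 × 7.4e+04 × 7.4e+04 / (7.4e+04 × 7.4e+04 × 7.412e+04) = 0.019428
20 log₁₀(0.019428) = -34.23 dB
∠(j74000 + 2.7) = arctan(74000/2.7) = 90.00°
∠(j74000 + 3) = arctan(74000/3) = 90.00°
∠(j74000 + 4.5) = arctan(74000/4.5) = 90.00°
∠(j74000 + 14.4) = arctan(74000/14.4) = 89.99°
∠(j74000 + 4210) = arctan(74000/4210) = 86.74°
∠L(j74000) = 90.00° + 90.00° − (90.00° + 89.99° + 86.74°) = -86.73°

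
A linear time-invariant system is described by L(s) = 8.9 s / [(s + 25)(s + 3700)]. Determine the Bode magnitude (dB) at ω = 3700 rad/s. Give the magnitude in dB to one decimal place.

-55.4 dB

|j3700| = 3700
|j3700 + 25| = √(3700² + 25²) = 3700
|j3700 + 3700| = √(3700² + 3700²) = 5233
|L(j3700)| = 8.9 × 3700 / (3700 × 5233) = 0.0017008
20 log₁₀(0.0017008) = -55.39 dB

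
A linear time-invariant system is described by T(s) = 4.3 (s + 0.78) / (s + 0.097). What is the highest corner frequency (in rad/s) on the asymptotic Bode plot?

0.78 rad/s

Break frequencies occur at each pole and zero magnitude: 0.097 rad/s, 0.78 rad/s.
The highest is 0.78 rad/s.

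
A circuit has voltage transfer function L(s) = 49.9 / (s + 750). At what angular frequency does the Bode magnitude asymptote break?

The single real pole at s = −750 gives a corner at ω = 750 rad/s.

750 rad/s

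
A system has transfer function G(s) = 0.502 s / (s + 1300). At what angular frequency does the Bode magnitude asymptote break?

The single real pole at s = −1300 gives a corner at ω = 1300 rad/s.

1300 rad/s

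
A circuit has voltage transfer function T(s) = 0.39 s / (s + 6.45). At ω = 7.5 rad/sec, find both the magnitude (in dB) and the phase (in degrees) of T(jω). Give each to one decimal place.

|T| = -10.6 dB, ∠T = 40.7 deg

|j7.5| = 7.5
|j7.5 + 6.45| = √(7.5² + 6.45²) = 9.892
|T(j7.5)| = 0.39 × 7.5 / 9.892 = 0.29569
20 log₁₀(0.29569) = -10.58 dB
∠(j7.5) = 90.00°
∠(j7.5 + 6.45) = arctan(7.5/6.45) = 49.30°
∠T(j7.5) = 90.00° − 49.30° = 40.70°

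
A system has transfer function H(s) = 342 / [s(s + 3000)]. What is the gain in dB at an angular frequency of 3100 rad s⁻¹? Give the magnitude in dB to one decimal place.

-91.8 dB

|j3100 + 3000| = √(3100² + 3000²) = 4314
|j3100| = 3100
|H(j3100)| = 342 / (4314 × 3100) = 2.5574e-05
20 log₁₀(2.5574e-05) = -91.84 dB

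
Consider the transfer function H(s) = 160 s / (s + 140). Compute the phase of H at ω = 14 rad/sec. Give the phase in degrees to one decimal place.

∠(j14) = 90.00°
∠(j14 + 140) = arctan(14/140) = 5.71°
∠H(j14) = 90.00° − 5.71° = 84.29°

84.3°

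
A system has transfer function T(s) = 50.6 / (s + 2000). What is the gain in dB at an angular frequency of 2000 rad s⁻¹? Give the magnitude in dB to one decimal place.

|j2000 + 2000| = √(2000² + 2000²) = 2828
|T(j2000)| = 50.6 / 2828 = 0.01789
20 log₁₀(0.01789) = -34.95 dB

-34.9 dB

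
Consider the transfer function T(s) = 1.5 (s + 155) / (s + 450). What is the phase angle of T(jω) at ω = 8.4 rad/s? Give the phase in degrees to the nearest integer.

2°

∠(j8.4 + 155) = arctan(8.4/155) = 3.10°
∠(j8.4 + 450) = arctan(8.4/450) = 1.07°
∠T(j8.4) = 3.10° − 1.07° = 2.03°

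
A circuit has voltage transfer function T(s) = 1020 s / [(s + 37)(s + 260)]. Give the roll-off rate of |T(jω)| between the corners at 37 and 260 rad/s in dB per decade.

0 dB/decade

In this band the factors already past their corner are: 1 differentiator zero, pole at 37; net slope = 0 dB/decade.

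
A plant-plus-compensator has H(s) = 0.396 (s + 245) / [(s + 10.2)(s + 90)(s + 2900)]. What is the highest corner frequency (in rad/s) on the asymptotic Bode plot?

Break frequencies occur at each pole and zero magnitude: 10.2 rad/s, 90 rad/s, 245 rad/s, 2900 rad/s.
The highest is 2900 rad/s.

2900 rad/s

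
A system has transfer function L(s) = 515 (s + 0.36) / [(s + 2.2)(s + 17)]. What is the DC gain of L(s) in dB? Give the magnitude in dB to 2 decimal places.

L(0) = 515 × 0.36 / (2.2 × 17) = 4.9572
20 log₁₀(4.9572) = 13.905 dB

13.90 dB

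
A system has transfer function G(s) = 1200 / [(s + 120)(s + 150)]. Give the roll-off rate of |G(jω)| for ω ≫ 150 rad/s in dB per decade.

With 0 zeros and 2 poles, the high-frequency asymptotic slope is 20 × (0 − 2) = -40 dB/decade.

-40 dB/decade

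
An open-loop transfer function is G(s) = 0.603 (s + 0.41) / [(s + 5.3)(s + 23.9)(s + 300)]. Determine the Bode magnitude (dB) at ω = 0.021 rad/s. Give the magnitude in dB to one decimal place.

-103.7 dB

|j0.021 + 0.41| = √(0.021² + 0.41²) = 0.4105
|j0.021 + 5.3| = √(0.021² + 5.3²) = 5.3
|j0.021 + 23.9| = √(0.021² + 23.9²) = 23.9
|j0.021 + 300| = √(0.021² + 300²) = 300
|G(j0.021)| = 0.603 × 0.4105 / (5.3 × 23.9 × 300) = 6.5144e-06
20 log₁₀(6.5144e-06) = -103.72 dB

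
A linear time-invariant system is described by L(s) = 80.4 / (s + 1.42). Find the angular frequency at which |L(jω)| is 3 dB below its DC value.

For a single-pole low-pass, the −3 dB point is at the pole: ω = 1.42 rad/sec.

1.42 rad/sec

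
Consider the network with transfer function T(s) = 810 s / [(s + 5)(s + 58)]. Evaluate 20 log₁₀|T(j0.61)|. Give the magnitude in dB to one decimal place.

|j0.61| = 0.61
|j0.61 + 5| = √(0.61² + 5²) = 5.037
|j0.61 + 58| = √(0.61² + 58²) = 58
|T(j0.61)| = 810 × 0.61 / (5.037 × 58) = 1.6912
20 log₁₀(1.6912) = 4.56 dB

4.6 dB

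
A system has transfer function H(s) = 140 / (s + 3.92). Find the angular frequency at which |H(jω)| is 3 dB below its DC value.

3.92 rad/s

For a single-pole low-pass, the −3 dB point is at the pole: ω = 3.92 rad/s.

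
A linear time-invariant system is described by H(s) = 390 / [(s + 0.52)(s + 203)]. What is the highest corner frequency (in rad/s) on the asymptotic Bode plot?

203 rad/s

Break frequencies occur at each pole and zero magnitude: 0.52 rad/s, 203 rad/s.
The highest is 203 rad/s.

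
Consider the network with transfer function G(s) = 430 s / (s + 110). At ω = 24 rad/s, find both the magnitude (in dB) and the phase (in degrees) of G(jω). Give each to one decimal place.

|G| = 39.2 dB, ∠G = 77.7°

|j24| = 24
|j24 + 110| = √(24² + 110²) = 112.6
|G(j24)| = 430 × 24 / 112.6 = 91.662
20 log₁₀(91.662) = 39.24 dB
∠(j24) = 90.00°
∠(j24 + 110) = arctan(24/110) = 12.31°
∠G(j24) = 90.00° − 12.31° = 77.69°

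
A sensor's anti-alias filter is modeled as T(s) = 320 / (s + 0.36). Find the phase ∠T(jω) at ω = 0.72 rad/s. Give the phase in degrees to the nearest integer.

-63 deg

∠(j0.72 + 0.36) = arctan(0.72/0.36) = 63.43°
∠T(j0.72) = −63.43° = -63.43°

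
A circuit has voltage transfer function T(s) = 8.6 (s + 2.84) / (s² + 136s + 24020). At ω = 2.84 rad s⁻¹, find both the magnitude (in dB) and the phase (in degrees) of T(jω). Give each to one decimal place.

|j2.84 + 2.84| = √(2.84² + 2.84²) = 4.016
|(j2.84)² + 136(j2.84) + 24020| = |24012 + j386.24| = 2.402e+04
|T(j2.84)| = 8.6 × 4.016 / 2.402e+04 = 0.0014383
20 log₁₀(0.0014383) = -56.84 dB
∠(j2.84 + 2.84) = arctan(2.84/2.84) = 45.00°
∠[(j2.84)² + 136(j2.84) + 24020] = ∠[24012 + j386.24] = 0.92°
∠T(j2.84) = 45.00° − 0.92° = 44.08°

|T| = -56.8 dB, ∠T = 44.1°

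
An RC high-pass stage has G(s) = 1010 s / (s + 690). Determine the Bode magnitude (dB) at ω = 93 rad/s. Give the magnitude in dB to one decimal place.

42.6 dB

|j93| = 93
|j93 + 690| = √(93² + 690²) = 696.2
|G(j93)| = 1010 × 93 / 696.2 = 134.91
20 log₁₀(134.91) = 42.60 dB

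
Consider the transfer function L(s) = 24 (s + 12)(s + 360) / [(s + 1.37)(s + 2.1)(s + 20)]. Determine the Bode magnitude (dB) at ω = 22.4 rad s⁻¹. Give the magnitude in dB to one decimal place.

23.2 dB

|j22.4 + 12| = √(22.4² + 12²) = 25.41
|j22.4 + 360| = √(22.4² + 360²) = 360.7
|j22.4 + 1.37| = √(22.4² + 1.37²) = 22.44
|j22.4 + 2.1| = √(22.4² + 2.1²) = 22.5
|j22.4 + 20| = √(22.4² + 20²) = 30.03
|L(j22.4)| = 24 × 25.41 × 360.7 / (22.44 × 22.5 × 30.03) = 14.509
20 log₁₀(14.509) = 23.23 dB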